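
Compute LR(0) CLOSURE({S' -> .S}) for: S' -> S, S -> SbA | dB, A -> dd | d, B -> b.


Start: S' -> .S
For each item with dot before a nonterminal B, add B -> .γ for every B-production
Closure: [S' -> .S, S -> .SbA, S -> .dB]


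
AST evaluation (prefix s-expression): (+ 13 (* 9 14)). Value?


Evaluate inner: (* 9 14) = 126
Evaluate root: (+ 13 126) = 139
Result: 139


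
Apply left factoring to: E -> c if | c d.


Common prefix: 'c'
Factored: E -> c E', E' -> if | d


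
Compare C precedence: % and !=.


'%' is multiplicative (level 10); '!=' is equality (level 6)
Higher level binds tighter
'%' has higher precedence than '!='


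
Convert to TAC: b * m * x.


Break into single-operator statements:
t1 = b * m
t2 = t1 * x


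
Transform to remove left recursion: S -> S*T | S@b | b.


Left-recursive alternatives: S*T, S@b; non-recursive: b
Introduce S': S -> bS', S' -> *TS' | @bS' | ε


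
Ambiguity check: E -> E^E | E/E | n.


'n^n/n' has two parse trees (no precedence encoded between ^ and /)
Ambiguous


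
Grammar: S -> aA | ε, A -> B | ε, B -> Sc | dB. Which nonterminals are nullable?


A nonterminal is nullable iff some alternative derives ε (directly, or every symbol in it is nullable)
Nullable: {A, S}


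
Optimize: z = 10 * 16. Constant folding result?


10 * 16 = 160 at compile time
Optimized: z = 160


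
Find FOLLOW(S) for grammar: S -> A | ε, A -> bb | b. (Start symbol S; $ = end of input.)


$ ∈ FOLLOW(S). For each A -> αBβ: add FIRST(β)\{ε} to FOLLOW(B); if β nullable, add FOLLOW(A).
FOLLOW(S) = {$}


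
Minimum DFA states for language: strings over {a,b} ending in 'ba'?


Track the longest suffix of input matching a prefix of 'ba': 3 classes (prefixes of length 0..2)
Minimal DFA: 3 states


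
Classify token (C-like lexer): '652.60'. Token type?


Pattern: digits with a decimal point
Type: FLOAT_LITERAL


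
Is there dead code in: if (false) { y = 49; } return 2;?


condition is constant false, so the whole block is unreachable
Dead: 'if (false) { y = 49; }'


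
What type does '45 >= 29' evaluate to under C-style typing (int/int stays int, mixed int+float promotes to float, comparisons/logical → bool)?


Operand types: int >= int
Rule: comparison yields bool
Result type: bool


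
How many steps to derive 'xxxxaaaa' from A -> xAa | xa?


Derivation: A => xAa => xxAaa => xxxAaaa => xxxxaaaa
Steps: 4


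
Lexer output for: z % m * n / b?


Scan left to right, longest-match per lexeme
Tokens: ID(z), OP(%), ID(m), OP(*), ID(n), OP(/), ID(b)


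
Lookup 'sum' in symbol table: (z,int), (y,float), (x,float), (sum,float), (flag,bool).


Lookup 'sum' → type float


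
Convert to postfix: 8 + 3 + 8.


Left to right (same or higher precedence on left)
Postfix: 8 3 + 8 +


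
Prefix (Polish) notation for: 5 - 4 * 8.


'*' binds tighter: tree is (- 5 (* 4 8))
Prefix: - 5 * 4 8


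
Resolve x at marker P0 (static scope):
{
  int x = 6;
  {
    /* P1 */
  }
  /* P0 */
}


x declared in the same block as P0
x = 6


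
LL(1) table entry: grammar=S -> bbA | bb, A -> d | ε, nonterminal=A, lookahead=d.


For [A, d]: 'd' ∈ FIRST(d)
Entry: A -> d


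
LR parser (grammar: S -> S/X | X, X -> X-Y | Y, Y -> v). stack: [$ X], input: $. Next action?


lookahead ∉ {-} so X won't extend; reduce S -> X
Action: reduce (S -> X)


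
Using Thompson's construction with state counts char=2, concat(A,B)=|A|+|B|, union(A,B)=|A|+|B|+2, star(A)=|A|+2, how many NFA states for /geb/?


Syntax tree has 3 char leaf(s), 0 union(s), 0 star(s)
chars contribute 3×2 = 6; each union adds +2; each star adds +2
Total: 6 + 0 + 0 = 6 states


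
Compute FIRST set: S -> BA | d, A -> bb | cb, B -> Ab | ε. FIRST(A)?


Per alternative of A: FIRST(bb) = {b}; FIRST(cb) = {c}
FIRST(A) = {b, c}


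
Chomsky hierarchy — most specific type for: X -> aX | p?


Right-linear: every RHS is a terminal or a terminal followed by one nonterminal
Classification: Type 3 (Regular)


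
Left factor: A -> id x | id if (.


Common prefix: 'id'
Factored: A -> id A', A' -> x | if (


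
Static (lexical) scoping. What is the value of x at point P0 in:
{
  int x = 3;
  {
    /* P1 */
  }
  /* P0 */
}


x declared in the same block as P0
x = 3


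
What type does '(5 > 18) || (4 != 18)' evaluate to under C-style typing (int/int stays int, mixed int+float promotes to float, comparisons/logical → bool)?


Operand types: bool || bool
Rule: logical operators take bool operands and yield bool
Result type: bool


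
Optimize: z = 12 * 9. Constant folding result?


12 * 9 = 108 at compile time
Optimized: z = 108


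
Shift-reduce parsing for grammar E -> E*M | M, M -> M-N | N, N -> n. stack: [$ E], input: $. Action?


start symbol E on stack, input exhausted
Action: accept


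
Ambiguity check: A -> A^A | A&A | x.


'x^x&x' has two parse trees (no precedence encoded between ^ and &)
Ambiguous


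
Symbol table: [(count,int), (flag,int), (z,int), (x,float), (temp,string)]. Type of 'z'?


Lookup 'z' → type int


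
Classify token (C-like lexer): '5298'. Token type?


Pattern: digits only
Type: INTEGER_LITERAL


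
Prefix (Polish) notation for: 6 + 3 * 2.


'*' binds tighter: tree is (+ 6 (* 3 2))
Prefix: + 6 * 3 2


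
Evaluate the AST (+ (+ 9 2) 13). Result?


Evaluate inner: (+ 9 2) = 11
Evaluate root: (+ 11 13) = 24
Result: 24


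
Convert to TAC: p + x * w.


Break into single-operator statements:
t1 = x * w
t2 = p + t1


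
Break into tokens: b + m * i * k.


Scan left to right, longest-match per lexeme
Tokens: ID(b), OP(+), ID(m), OP(*), ID(i), OP(*), ID(k)


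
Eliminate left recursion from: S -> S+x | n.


Left-recursive alternatives: S+x; non-recursive: n
Introduce S': S -> nS', S' -> +xS' | ε


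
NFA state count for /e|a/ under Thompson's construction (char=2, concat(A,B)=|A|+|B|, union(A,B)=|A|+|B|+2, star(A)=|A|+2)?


Syntax tree has 2 char leaf(s), 1 union(s), 0 star(s)
chars contribute 2×2 = 4; each union adds +2; each star adds +2
Total: 4 + 2 + 0 = 6 states


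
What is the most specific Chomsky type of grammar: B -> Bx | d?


Left-linear: every RHS is a terminal or one nonterminal followed by a terminal
Classification: Type 3 (Regular)


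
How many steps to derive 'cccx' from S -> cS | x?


Derivation: S => cS => ccS => cccS => cccx
Steps: 4


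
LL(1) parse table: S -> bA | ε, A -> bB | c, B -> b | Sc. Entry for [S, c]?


For [S, c]: ε is nullable and 'c' ∈ FOLLOW(S)
Entry: S -> ε


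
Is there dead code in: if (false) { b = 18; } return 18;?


condition is constant false, so the whole block is unreachable
Dead: 'if (false) { b = 18; }'


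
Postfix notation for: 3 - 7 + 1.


Left to right (same or higher precedence on left)
Postfix: 3 7 - 1 +


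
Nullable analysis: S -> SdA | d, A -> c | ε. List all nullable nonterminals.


A nonterminal is nullable iff some alternative derives ε (directly, or every symbol in it is nullable)
Nullable: {A}


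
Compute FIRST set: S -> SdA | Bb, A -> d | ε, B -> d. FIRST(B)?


Per alternative of B: FIRST(d) = {d}
FIRST(B) = {d}


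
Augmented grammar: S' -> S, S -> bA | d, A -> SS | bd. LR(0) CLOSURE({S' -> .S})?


Start: S' -> .S
For each item with dot before a nonterminal B, add B -> .γ for every B-production
Closure: [S' -> .S, S -> .bA, S -> .d]


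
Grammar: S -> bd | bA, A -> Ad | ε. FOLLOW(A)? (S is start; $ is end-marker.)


$ ∈ FOLLOW(S). For each A -> αBβ: add FIRST(β)\{ε} to FOLLOW(B); if β nullable, add FOLLOW(A).
FOLLOW(A) = {$, d}


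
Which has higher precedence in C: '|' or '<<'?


'<<' is shift (level 8); '|' is bitwise OR (level 3)
Higher level binds tighter
'<<' has higher precedence than '|'


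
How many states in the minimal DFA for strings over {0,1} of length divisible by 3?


Track length mod 3: states 0..2, accept at 0
Minimal DFA: 3 states


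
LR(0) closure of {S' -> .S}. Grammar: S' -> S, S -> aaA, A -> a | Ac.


Start: S' -> .S
For each item with dot before a nonterminal B, add B -> .γ for every B-production
Closure: [S' -> .S, S -> .aaA]


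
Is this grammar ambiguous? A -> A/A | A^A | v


'v/v^v' has two parse trees (no precedence encoded between / and ^)
Ambiguous


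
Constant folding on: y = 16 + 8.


16 + 8 = 24 at compile time
Optimized: y = 24


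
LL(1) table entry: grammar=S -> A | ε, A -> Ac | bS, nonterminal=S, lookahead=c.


For [S, c]: ε is nullable and 'c' ∈ FOLLOW(S)
Entry: S -> ε


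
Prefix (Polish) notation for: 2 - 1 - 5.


left-to-right (same/higher precedence on left): tree is (- (- 2 1) 5)
Prefix: - - 2 1 5


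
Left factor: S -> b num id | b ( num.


Common prefix: 'b'
Factored: S -> b S', S' -> num id | ( num


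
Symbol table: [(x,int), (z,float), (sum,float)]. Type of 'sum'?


Lookup 'sum' → type float


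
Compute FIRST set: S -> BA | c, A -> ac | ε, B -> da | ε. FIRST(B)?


Per alternative of B: FIRST(da) = {d}; FIRST(ε) = {ε}
FIRST(B) = {d, ε}


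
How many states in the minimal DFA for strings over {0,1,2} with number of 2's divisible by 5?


Track (count of 2) mod 5: states 0..4, accept at 0
Minimal DFA: 5 states


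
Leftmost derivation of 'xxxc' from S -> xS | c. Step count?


Derivation: S => xS => xxS => xxxS => xxxc
Steps: 4


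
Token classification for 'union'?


Pattern: reserved word
Type: KEYWORD


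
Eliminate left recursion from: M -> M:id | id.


Left-recursive alternatives: M:id; non-recursive: id
Introduce M': M -> idM', M' -> :idM' | ε


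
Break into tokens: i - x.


Scan left to right, longest-match per lexeme
Tokens: ID(i), OP(-), ID(x)


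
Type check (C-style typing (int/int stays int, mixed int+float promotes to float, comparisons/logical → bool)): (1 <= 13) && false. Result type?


Operand types: bool && bool
Rule: logical operators take bool operands and yield bool
Result type: bool


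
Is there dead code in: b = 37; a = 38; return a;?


b is assigned but never read
Dead: 'b = 37'


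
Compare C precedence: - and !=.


'-' is additive (level 9); '!=' is equality (level 6)
Higher level binds tighter
'-' has higher precedence than '!='


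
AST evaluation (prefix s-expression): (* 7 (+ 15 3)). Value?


Evaluate inner: (+ 15 3) = 18
Evaluate root: (* 7 18) = 126
Result: 126


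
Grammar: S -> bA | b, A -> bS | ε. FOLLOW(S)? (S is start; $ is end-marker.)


$ ∈ FOLLOW(S). For each A -> αBβ: add FIRST(β)\{ε} to FOLLOW(B); if β nullable, add FOLLOW(A).
FOLLOW(S) = {$}


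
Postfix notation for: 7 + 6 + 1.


Left to right (same or higher precedence on left)
Postfix: 7 6 + 1 +


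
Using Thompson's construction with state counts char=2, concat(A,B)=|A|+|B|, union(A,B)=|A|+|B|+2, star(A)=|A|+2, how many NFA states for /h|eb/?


Syntax tree has 3 char leaf(s), 1 union(s), 0 star(s)
chars contribute 3×2 = 6; each union adds +2; each star adds +2
Total: 6 + 2 + 0 = 8 states


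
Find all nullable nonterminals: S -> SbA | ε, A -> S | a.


A nonterminal is nullable iff some alternative derives ε (directly, or every symbol in it is nullable)
Nullable: {A, S}


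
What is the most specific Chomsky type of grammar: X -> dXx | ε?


Single nonterminal LHS, but d^n x^n is not regular
Classification: Type 2 (Context-Free)


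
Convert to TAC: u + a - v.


Break into single-operator statements:
t1 = u + a
t2 = t1 - v


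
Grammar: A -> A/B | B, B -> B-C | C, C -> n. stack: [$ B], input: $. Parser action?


lookahead ∉ {-} so B won't extend; reduce A -> B
Action: reduce (A -> B)


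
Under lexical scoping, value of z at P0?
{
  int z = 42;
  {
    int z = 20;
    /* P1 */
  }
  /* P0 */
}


z declared in the same block as P0
z = 42


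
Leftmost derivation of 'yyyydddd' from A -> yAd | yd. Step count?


Derivation: A => yAd => yyAdd => yyyAddd => yyyydddd
Steps: 4


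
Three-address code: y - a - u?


Break into single-operator statements:
t1 = y - a
t2 = t1 - u


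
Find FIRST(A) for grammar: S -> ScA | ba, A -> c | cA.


Per alternative of A: FIRST(c) = {c}; FIRST(cA) = {c}
FIRST(A) = {c}


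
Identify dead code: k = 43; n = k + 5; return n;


k is read by n's definition; n is returned
No dead code


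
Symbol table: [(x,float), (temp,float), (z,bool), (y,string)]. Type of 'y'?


Lookup 'y' → type string


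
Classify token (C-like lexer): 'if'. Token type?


Pattern: reserved word
Type: KEYWORD


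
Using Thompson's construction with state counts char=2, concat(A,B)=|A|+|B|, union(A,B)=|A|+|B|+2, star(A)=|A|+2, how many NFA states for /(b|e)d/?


Syntax tree has 3 char leaf(s), 1 union(s), 0 star(s)
chars contribute 3×2 = 6; each union adds +2; each star adds +2
Total: 6 + 2 + 0 = 8 states


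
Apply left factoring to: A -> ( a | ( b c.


Common prefix: '('
Factored: A -> ( A', A' -> a | b c


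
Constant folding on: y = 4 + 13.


4 + 13 = 17 at compile time
Optimized: y = 17


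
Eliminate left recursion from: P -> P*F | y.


Left-recursive alternatives: P*F; non-recursive: y
Introduce P': P -> yP', P' -> *FP' | ε


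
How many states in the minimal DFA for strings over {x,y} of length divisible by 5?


Track length mod 5: states 0..4, accept at 0
Minimal DFA: 5 states


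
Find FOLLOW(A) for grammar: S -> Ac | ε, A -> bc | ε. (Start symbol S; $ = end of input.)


$ ∈ FOLLOW(S). For each A -> αBβ: add FIRST(β)\{ε} to FOLLOW(B); if β nullable, add FOLLOW(A).
FOLLOW(A) = {c}


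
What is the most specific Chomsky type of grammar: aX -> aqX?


LHS has context (more than one symbol) and |LHS| ≤ |RHS|
Classification: Type 1 (Context-Sensitive)


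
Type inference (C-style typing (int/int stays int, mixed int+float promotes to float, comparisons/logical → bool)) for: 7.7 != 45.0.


Operand types: float != float
Rule: comparison yields bool
Result type: bool


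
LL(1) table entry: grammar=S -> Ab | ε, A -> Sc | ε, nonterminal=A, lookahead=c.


For [A, c]: 'c' ∈ FIRST(Sc)
Entry: A -> Sc


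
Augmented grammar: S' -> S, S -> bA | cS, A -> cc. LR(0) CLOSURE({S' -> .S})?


Start: S' -> .S
For each item with dot before a nonterminal B, add B -> .γ for every B-production
Closure: [S' -> .S, S -> .bA, S -> .cS]


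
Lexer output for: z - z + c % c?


Scan left to right, longest-match per lexeme
Tokens: ID(z), OP(-), ID(z), OP(+), ID(c), OP(%), ID(c)


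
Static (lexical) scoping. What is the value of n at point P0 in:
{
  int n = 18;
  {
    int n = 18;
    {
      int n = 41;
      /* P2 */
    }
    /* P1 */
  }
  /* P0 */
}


n declared in the same block as P0
n = 18


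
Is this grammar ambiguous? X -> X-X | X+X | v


'v-v+v' has two parse trees (no precedence encoded between - and +)
Ambiguous


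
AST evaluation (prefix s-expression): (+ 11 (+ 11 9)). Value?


Evaluate inner: (+ 11 9) = 20
Evaluate root: (+ 11 20) = 31
Result: 31


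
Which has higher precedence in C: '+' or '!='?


'+' is additive (level 9); '!=' is equality (level 6)
Higher level binds tighter
'+' has higher precedence than '!='


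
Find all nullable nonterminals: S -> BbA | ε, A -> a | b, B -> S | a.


A nonterminal is nullable iff some alternative derives ε (directly, or every symbol in it is nullable)
Nullable: {B, S}


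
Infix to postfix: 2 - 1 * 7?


* has higher precedence, evaluate 1*7 first
Postfix: 2 1 7 * -


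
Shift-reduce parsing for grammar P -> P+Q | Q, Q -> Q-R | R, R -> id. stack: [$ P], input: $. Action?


start symbol P on stack, input exhausted
Action: accept


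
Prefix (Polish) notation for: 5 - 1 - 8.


left-to-right (same/higher precedence on left): tree is (- (- 5 1) 8)
Prefix: - - 5 1 8


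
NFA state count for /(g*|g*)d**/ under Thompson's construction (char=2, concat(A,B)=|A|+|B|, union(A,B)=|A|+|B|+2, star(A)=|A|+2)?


Syntax tree has 3 char leaf(s), 1 union(s), 4 star(s)
chars contribute 3×2 = 6; each union adds +2; each star adds +2
Total: 6 + 2 + 8 = 16 states


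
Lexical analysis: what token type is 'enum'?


Pattern: reserved word
Type: KEYWORD


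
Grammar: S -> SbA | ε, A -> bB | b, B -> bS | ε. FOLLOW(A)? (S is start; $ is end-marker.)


$ ∈ FOLLOW(S). For each A -> αBβ: add FIRST(β)\{ε} to FOLLOW(B); if β nullable, add FOLLOW(A).
FOLLOW(A) = {$, b}


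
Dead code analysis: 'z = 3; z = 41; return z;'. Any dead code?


first assignment to z is overwritten before any read
Dead: 'z = 3'


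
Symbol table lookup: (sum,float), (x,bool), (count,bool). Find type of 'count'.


Lookup 'count' → type bool


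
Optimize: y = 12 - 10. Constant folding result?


12 - 10 = 2 at compile time
Optimized: y = 2


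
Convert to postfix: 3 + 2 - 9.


Left to right (same or higher precedence on left)
Postfix: 3 2 + 9 -


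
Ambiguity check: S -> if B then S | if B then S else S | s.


dangling else: 'if B then if B then s else s' parses two ways
Ambiguous


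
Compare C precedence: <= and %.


'%' is multiplicative (level 10); '<=' is relational (level 7)
Higher level binds tighter
'%' has higher precedence than '<='


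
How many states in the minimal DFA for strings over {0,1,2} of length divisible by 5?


Track length mod 5: states 0..4, accept at 0
Minimal DFA: 5 states


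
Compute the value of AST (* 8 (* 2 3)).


Evaluate inner: (* 2 3) = 6
Evaluate root: (* 8 6) = 48
Result: 48


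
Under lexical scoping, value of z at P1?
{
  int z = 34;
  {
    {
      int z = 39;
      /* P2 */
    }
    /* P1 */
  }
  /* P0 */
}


P1's block does not declare z; resolves to the enclosing declaration at depth 0
z = 34


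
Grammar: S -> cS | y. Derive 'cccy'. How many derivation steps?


Derivation: S => cS => ccS => cccS => cccy
Steps: 4


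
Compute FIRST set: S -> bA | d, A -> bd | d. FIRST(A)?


Per alternative of A: FIRST(bd) = {b}; FIRST(d) = {d}
FIRST(A) = {b, d}


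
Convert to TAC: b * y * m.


Break into single-operator statements:
t1 = b * y
t2 = t1 * m


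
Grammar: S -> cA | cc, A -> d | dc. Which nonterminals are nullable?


A nonterminal is nullable iff some alternative derives ε (directly, or every symbol in it is nullable)
Nullable: {}


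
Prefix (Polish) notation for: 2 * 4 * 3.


left-to-right (same/higher precedence on left): tree is (* (* 2 4) 3)
Prefix: * * 2 4 3


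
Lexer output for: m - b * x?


Scan left to right, longest-match per lexeme
Tokens: ID(m), OP(-), ID(b), OP(*), ID(x)


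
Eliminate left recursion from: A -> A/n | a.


Left-recursive alternatives: A/n; non-recursive: a
Introduce A': A -> aA', A' -> /nA' | ε


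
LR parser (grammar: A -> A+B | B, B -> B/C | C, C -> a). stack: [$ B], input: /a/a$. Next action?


shift '/' to continue B -> B/C
Action: shift


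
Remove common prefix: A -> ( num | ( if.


Common prefix: '('
Factored: A -> ( A', A' -> num | if


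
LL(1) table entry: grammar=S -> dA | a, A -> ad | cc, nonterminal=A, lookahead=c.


For [A, c]: 'c' ∈ FIRST(cc)
Entry: A -> cc


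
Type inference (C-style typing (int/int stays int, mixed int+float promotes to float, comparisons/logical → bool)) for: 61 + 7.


Operand types: int + int
Rule: mixed int/float promotes to float; int/int stays int
Result type: int


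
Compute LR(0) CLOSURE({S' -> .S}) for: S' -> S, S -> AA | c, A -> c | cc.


Start: S' -> .S
For each item with dot before a nonterminal B, add B -> .γ for every B-production
Closure: [S' -> .S, S -> .AA, S -> .c, A -> .c, A -> .cc]


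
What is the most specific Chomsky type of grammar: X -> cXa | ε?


Single nonterminal LHS, but c^n a^n is not regular
Classification: Type 2 (Context-Free)


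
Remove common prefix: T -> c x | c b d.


Common prefix: 'c'
Factored: T -> c T', T' -> x | b d


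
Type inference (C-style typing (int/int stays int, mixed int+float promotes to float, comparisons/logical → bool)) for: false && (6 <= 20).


Operand types: bool && bool
Rule: logical operators take bool operands and yield bool
Result type: bool


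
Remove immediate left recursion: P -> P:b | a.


Left-recursive alternatives: P:b; non-recursive: a
Introduce P': P -> aP', P' -> :bP' | ε


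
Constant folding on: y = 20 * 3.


20 * 3 = 60 at compile time
Optimized: y = 60


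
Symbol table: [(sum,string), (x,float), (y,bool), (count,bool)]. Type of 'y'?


Lookup 'y' → type bool


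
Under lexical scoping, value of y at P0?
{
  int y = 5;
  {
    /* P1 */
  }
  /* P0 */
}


y declared in the same block as P0
y = 5


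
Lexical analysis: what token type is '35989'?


Pattern: digits only
Type: INTEGER_LITERAL


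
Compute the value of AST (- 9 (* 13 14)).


Evaluate inner: (* 13 14) = 182
Evaluate root: (- 9 182) = -173
Result: -173


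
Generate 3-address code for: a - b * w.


Break into single-operator statements:
t1 = b * w
t2 = a - t1


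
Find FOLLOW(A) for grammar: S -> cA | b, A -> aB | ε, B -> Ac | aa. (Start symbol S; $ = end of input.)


$ ∈ FOLLOW(S). For each A -> αBβ: add FIRST(β)\{ε} to FOLLOW(B); if β nullable, add FOLLOW(A).
FOLLOW(A) = {$, c}


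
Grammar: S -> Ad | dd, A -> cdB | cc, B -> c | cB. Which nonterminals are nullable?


A nonterminal is nullable iff some alternative derives ε (directly, or every symbol in it is nullable)
Nullable: {}


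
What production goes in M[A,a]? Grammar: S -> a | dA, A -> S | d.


For [A, a]: 'a' ∈ FIRST(S)
Entry: A -> S


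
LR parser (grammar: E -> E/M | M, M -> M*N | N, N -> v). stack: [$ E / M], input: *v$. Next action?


'*' can extend M; shift to build M -> M*N
Action: shift


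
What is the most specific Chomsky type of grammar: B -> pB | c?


Right-linear: every RHS is a terminal or a terminal followed by one nonterminal
Classification: Type 3 (Regular)


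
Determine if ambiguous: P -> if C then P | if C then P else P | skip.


dangling else: 'if C then if C then skip else skip' parses two ways
Ambiguous


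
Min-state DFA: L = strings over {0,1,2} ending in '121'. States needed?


Track the longest suffix of input matching a prefix of '121': 4 classes (prefixes of length 0..3)
Minimal DFA: 4 states


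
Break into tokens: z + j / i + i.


Scan left to right, longest-match per lexeme
Tokens: ID(z), OP(+), ID(j), OP(/), ID(i), OP(+), ID(i)


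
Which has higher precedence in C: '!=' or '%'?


'%' is multiplicative (level 10); '!=' is equality (level 6)
Higher level binds tighter
'%' has higher precedence than '!='


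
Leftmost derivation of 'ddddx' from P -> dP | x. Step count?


Derivation: P => dP => ddP => dddP => ddddP => ddddx
Steps: 5


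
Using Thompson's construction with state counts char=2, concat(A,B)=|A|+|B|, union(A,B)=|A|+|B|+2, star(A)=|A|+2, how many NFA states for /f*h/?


Syntax tree has 2 char leaf(s), 0 union(s), 1 star(s)
chars contribute 2×2 = 4; each union adds +2; each star adds +2
Total: 4 + 0 + 2 = 6 states


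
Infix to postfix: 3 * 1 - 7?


Left to right (same or higher precedence on left)
Postfix: 3 1 * 7 -


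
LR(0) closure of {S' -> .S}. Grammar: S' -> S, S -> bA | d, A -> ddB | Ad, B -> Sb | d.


Start: S' -> .S
For each item with dot before a nonterminal B, add B -> .γ for every B-production
Closure: [S' -> .S, S -> .bA, S -> .d]


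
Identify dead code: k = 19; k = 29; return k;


first assignment to k is overwritten before any read
Dead: 'k = 19'


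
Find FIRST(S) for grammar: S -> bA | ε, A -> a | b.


Per alternative of S: FIRST(bA) = {b}; FIRST(ε) = {ε}
FIRST(S) = {b, ε}


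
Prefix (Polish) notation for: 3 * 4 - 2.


left-to-right (same/higher precedence on left): tree is (- (* 3 4) 2)
Prefix: - * 3 4 2


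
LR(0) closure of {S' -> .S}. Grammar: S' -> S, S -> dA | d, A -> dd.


Start: S' -> .S
For each item with dot before a nonterminal B, add B -> .γ for every B-production
Closure: [S' -> .S, S -> .dA, S -> .d]


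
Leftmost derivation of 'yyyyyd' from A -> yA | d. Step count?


Derivation: A => yA => yyA => yyyA => yyyyA => yyyyyA => yyyyyd
Steps: 6


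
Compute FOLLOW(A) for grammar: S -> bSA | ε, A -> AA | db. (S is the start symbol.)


$ ∈ FOLLOW(S). For each A -> αBβ: add FIRST(β)\{ε} to FOLLOW(B); if β nullable, add FOLLOW(A).
FOLLOW(A) = {$, d}


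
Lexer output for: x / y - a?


Scan left to right, longest-match per lexeme
Tokens: ID(x), OP(/), ID(y), OP(-), ID(a)


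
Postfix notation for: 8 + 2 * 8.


* has higher precedence, evaluate 2*8 first
Postfix: 8 2 8 * +


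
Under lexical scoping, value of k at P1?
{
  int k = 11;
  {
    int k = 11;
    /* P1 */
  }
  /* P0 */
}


k declared in the same block as P1
k = 11


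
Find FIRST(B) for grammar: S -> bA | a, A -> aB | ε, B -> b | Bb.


Per alternative of B: FIRST(b) = {b}; FIRST(Bb) = {b}
FIRST(B) = {b}


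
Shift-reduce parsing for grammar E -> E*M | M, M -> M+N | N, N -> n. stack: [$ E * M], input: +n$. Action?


'+' can extend M; shift to build M -> M+N
Action: shift


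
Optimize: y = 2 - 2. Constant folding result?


2 - 2 = 0 at compile time
Optimized: y = 0


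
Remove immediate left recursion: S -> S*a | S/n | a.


Left-recursive alternatives: S*a, S/n; non-recursive: a
Introduce S': S -> aS', S' -> *aS' | /nS' | ε


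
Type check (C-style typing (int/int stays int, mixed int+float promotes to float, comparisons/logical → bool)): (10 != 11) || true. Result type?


Operand types: bool || bool
Rule: logical operators take bool operands and yield bool
Result type: bool


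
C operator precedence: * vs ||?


'*' is multiplicative (level 10); '||' is logical OR (level 1)
Higher level binds tighter
'*' has higher precedence than '||'


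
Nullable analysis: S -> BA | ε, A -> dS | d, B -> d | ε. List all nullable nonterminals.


A nonterminal is nullable iff some alternative derives ε (directly, or every symbol in it is nullable)
Nullable: {B, S}


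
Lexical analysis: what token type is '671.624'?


Pattern: digits with a decimal point
Type: FLOAT_LITERAL


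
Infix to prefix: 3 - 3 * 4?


'*' binds tighter: tree is (- 3 (* 3 4))
Prefix: - 3 * 3 4


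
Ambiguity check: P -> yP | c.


right-linear, alternatives start with distinct terminals 'y' vs 'c': unique leftmost derivation
Unambiguous


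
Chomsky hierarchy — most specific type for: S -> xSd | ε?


Single nonterminal LHS, but x^n d^n is not regular
Classification: Type 2 (Context-Free)


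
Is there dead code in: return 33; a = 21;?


statement follows a return and is unreachable
Dead: 'a = 21'


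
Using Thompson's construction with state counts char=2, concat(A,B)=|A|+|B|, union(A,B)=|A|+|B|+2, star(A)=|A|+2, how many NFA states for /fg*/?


Syntax tree has 2 char leaf(s), 0 union(s), 1 star(s)
chars contribute 2×2 = 4; each union adds +2; each star adds +2
Total: 4 + 0 + 2 = 6 states


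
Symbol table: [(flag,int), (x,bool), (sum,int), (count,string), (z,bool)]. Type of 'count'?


Lookup 'count' → type string


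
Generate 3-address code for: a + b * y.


Break into single-operator statements:
t1 = b * y
t2 = a + t1


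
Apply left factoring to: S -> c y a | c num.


Common prefix: 'c'
Factored: S -> c S', S' -> y a | num


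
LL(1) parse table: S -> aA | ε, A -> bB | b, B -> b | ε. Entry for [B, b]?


For [B, b]: 'b' ∈ FIRST(b)
Entry: B -> b


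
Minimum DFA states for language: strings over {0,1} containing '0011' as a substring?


KMP-style automaton: 4 progress states + 1 absorbing accept = 5
Minimal DFA: 5 states


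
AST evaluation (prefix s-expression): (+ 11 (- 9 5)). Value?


Evaluate inner: (- 9 5) = 4
Evaluate root: (+ 11 4) = 15
Result: 15


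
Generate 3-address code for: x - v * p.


Break into single-operator statements:
t1 = v * p
t2 = x - t1


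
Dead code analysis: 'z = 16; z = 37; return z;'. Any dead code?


first assignment to z is overwritten before any read
Dead: 'z = 16'


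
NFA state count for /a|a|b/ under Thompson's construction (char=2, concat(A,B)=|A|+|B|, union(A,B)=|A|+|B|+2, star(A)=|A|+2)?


Syntax tree has 3 char leaf(s), 2 union(s), 0 star(s)
chars contribute 3×2 = 6; each union adds +2; each star adds +2
Total: 6 + 4 + 0 = 10 states


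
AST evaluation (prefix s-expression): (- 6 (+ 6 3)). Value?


Evaluate inner: (+ 6 3) = 9
Evaluate root: (- 6 9) = -3
Result: -3


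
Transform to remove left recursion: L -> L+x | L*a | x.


Left-recursive alternatives: L+x, L*a; non-recursive: x
Introduce L': L -> xL', L' -> +xL' | *aL' | ε


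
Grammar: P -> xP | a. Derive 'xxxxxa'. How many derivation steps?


Derivation: P => xP => xxP => xxxP => xxxxP => xxxxxP => xxxxxa
Steps: 6


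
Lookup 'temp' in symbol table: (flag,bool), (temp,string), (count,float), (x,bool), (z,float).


Lookup 'temp' → type string


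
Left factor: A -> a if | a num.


Common prefix: 'a'
Factored: A -> a A', A' -> if | num


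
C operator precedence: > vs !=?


'>' is relational (level 7); '!=' is equality (level 6)
Higher level binds tighter
'>' has higher precedence than '!='


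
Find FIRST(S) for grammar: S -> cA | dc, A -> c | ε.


Per alternative of S: FIRST(cA) = {c}; FIRST(dc) = {d}
FIRST(S) = {c, d}


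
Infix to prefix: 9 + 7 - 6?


left-to-right (same/higher precedence on left): tree is (- (+ 9 7) 6)
Prefix: - + 9 7 6


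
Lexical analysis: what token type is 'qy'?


Pattern: letter/underscore followed by alphanumerics, not a keyword
Type: IDENTIFIER


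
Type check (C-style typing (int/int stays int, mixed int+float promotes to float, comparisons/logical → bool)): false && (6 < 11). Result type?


Operand types: bool && bool
Rule: logical operators take bool operands and yield bool
Result type: bool


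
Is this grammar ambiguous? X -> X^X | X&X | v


'v^v&v' has two parse trees (no precedence encoded between ^ and &)
Ambiguous


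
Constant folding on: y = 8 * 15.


8 * 15 = 120 at compile time
Optimized: y = 120


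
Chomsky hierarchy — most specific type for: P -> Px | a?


Left-linear: every RHS is a terminal or one nonterminal followed by a terminal
Classification: Type 3 (Regular)


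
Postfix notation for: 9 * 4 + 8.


Left to right (same or higher precedence on left)
Postfix: 9 4 * 8 +


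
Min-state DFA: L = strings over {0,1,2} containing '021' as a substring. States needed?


KMP-style automaton: 3 progress states + 1 absorbing accept = 4
Minimal DFA: 4 states


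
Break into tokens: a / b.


Scan left to right, longest-match per lexeme
Tokens: ID(a), OP(/), ID(b)


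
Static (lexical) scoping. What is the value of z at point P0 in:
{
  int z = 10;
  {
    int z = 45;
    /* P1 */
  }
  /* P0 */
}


z declared in the same block as P0
z = 10


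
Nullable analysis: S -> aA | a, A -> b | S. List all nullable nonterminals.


A nonterminal is nullable iff some alternative derives ε (directly, or every symbol in it is nullable)
Nullable: {}


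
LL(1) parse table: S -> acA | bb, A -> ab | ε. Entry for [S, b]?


For [S, b]: 'b' ∈ FIRST(bb)
Entry: S -> bb


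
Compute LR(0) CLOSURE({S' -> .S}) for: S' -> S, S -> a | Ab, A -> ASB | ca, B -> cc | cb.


Start: S' -> .S
For each item with dot before a nonterminal B, add B -> .γ for every B-production
Closure: [S' -> .S, S -> .a, S -> .Ab, A -> .ASB, A -> .ca]


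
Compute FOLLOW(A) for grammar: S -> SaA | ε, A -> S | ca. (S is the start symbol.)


$ ∈ FOLLOW(S). For each A -> αBβ: add FIRST(β)\{ε} to FOLLOW(B); if β nullable, add FOLLOW(A).
FOLLOW(A) = {$, a}


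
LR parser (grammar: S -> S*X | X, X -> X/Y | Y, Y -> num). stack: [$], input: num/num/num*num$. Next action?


no handle on stack; shift 'num'
Action: shift


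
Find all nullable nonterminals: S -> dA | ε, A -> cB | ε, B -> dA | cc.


A nonterminal is nullable iff some alternative derives ε (directly, or every symbol in it is nullable)
Nullable: {A, S}


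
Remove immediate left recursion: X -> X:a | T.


Left-recursive alternatives: X:a; non-recursive: T
Introduce X': X -> TX', X' -> :aX' | ε


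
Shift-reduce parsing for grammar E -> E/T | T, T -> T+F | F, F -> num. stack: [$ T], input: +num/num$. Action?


shift '+' to continue T -> T+F
Action: shift


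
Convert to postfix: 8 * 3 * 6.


Left to right (same or higher precedence on left)
Postfix: 8 3 * 6 *


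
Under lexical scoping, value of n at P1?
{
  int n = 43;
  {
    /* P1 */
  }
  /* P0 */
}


P1's block does not declare n; resolves to the enclosing declaration at depth 0
n = 43


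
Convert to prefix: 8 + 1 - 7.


left-to-right (same/higher precedence on left): tree is (- (+ 8 1) 7)
Prefix: - + 8 1 7


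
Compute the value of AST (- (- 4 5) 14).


Evaluate inner: (- 4 5) = -1
Evaluate root: (- -1 14) = -15
Result: -15


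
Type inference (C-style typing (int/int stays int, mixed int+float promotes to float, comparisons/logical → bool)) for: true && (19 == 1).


Operand types: bool && bool
Rule: logical operators take bool operands and yield bool
Result type: bool


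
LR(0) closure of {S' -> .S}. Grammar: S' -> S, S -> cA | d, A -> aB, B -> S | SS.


Start: S' -> .S
For each item with dot before a nonterminal B, add B -> .γ for every B-production
Closure: [S' -> .S, S -> .cA, S -> .d]


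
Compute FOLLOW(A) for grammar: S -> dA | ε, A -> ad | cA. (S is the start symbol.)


$ ∈ FOLLOW(S). For each A -> αBβ: add FIRST(β)\{ε} to FOLLOW(B); if β nullable, add FOLLOW(A).
FOLLOW(A) = {$}


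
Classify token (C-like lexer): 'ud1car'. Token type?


Pattern: letter/underscore followed by alphanumerics, not a keyword
Type: IDENTIFIER


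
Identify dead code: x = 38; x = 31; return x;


first assignment to x is overwritten before any read
Dead: 'x = 38'


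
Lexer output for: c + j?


Scan left to right, longest-match per lexeme
Tokens: ID(c), OP(+), ID(j)


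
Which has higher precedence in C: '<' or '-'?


'-' is additive (level 9); '<' is relational (level 7)
Higher level binds tighter
'-' has higher precedence than '<'


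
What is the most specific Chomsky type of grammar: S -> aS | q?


Right-linear: every RHS is a terminal or a terminal followed by one nonterminal
Classification: Type 3 (Regular)


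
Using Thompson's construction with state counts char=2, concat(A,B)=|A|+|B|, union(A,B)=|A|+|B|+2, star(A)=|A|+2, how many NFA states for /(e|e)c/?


Syntax tree has 3 char leaf(s), 1 union(s), 0 star(s)
chars contribute 3×2 = 6; each union adds +2; each star adds +2
Total: 6 + 2 + 0 = 8 states


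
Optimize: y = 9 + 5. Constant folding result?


9 + 5 = 14 at compile time
Optimized: y = 14


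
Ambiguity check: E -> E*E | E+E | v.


'v*v+v' has two parse trees (no precedence encoded between * and +)
Ambiguous


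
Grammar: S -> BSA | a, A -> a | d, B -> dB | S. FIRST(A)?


Per alternative of A: FIRST(a) = {a}; FIRST(d) = {d}
FIRST(A) = {a, d}


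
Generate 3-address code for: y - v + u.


Break into single-operator statements:
t1 = y - v
t2 = t1 + u


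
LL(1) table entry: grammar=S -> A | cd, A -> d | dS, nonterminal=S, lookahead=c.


For [S, c]: 'c' ∈ FIRST(cd)
Entry: S -> cd


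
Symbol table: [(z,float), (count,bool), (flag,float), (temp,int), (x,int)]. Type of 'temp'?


Lookup 'temp' → type int


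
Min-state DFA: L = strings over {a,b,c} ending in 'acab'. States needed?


Track the longest suffix of input matching a prefix of 'acab': 5 classes (prefixes of length 0..4)
Minimal DFA: 5 states


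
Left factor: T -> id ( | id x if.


Common prefix: 'id'
Factored: T -> id T', T' -> ( | x if


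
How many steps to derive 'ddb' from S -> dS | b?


Derivation: S => dS => ddS => ddb
Steps: 3


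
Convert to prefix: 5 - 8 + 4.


left-to-right (same/higher precedence on left): tree is (+ (- 5 8) 4)
Prefix: + - 5 8 4


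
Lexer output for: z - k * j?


Scan left to right, longest-match per lexeme
Tokens: ID(z), OP(-), ID(k), OP(*), ID(j)


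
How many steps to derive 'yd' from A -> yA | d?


Derivation: A => yA => yd
Steps: 2


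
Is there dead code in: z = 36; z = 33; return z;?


first assignment to z is overwritten before any read
Dead: 'z = 36'


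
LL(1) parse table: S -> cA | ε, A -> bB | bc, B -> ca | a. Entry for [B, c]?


For [B, c]: 'c' ∈ FIRST(ca)
Entry: B -> ca


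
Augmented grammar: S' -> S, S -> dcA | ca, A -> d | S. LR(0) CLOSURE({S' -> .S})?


Start: S' -> .S
For each item with dot before a nonterminal B, add B -> .γ for every B-production
Closure: [S' -> .S, S -> .dcA, S -> .ca]


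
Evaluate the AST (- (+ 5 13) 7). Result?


Evaluate inner: (+ 5 13) = 18
Evaluate root: (- 18 7) = 11
Result: 11


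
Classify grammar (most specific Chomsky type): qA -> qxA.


LHS has context (more than one symbol) and |LHS| ≤ |RHS|
Classification: Type 1 (Context-Sensitive)


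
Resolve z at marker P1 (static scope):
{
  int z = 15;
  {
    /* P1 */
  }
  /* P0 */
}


P1's block does not declare z; resolves to the enclosing declaration at depth 0
z = 15


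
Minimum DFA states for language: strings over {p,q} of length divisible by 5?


Track length mod 5: states 0..4, accept at 0
Minimal DFA: 5 states


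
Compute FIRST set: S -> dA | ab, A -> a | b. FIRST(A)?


Per alternative of A: FIRST(a) = {a}; FIRST(b) = {b}
FIRST(A) = {a, b}


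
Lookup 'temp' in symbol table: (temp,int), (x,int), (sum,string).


Lookup 'temp' → type int


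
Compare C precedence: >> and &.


'>>' is shift (level 8); '&' is bitwise AND (level 5)
Higher level binds tighter
'>>' has higher precedence than '&'


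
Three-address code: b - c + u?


Break into single-operator statements:
t1 = b - c
t2 = t1 + u


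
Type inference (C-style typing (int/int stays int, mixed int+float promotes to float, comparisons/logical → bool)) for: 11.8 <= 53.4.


Operand types: float <= float
Rule: comparison yields bool
Result type: bool


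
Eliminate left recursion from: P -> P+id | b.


Left-recursive alternatives: P+id; non-recursive: b
Introduce P': P -> bP', P' -> +idP' | ε


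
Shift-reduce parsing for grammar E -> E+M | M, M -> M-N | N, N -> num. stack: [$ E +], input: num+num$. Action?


no handle ('E+' is not any RHS); shift 'num'
Action: shift


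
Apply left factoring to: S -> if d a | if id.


Common prefix: 'if'
Factored: S -> if S', S' -> d a | id


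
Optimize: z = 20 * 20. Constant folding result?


20 * 20 = 400 at compile time
Optimized: z = 400


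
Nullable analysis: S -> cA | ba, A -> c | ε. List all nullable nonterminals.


A nonterminal is nullable iff some alternative derives ε (directly, or every symbol in it is nullable)
Nullable: {A}


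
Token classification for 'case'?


Pattern: reserved word
Type: KEYWORD


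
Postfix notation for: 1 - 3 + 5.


Left to right (same or higher precedence on left)
Postfix: 1 3 - 5 +
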